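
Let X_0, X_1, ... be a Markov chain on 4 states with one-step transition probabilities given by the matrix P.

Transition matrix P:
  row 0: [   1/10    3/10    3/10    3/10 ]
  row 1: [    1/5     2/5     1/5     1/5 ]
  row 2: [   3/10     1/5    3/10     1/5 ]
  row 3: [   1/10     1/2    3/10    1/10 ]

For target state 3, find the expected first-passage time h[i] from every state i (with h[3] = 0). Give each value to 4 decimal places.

First-step conditioning: h[3] = 0; for i ≠ 3, h[i] = 1 + Σ_k P[i][k]·h[k].
  h[0] = 1 + 1/10·h[0] + 3/10·h[1] + 3/10·h[2]
  h[1] = 1 + 1/5·h[0] + 2/5·h[1] + 1/5·h[2]
  h[2] = 1 + 3/10·h[0] + 1/5·h[1] + 3/10·h[2]
Solving the 3×3 linear system over states ≠ 3 gives exactly h = [445/108, 245/54, 485/108, 0] (h[3] = 0 is the target).

h = [4.1204, 4.5370, 4.4907, 0.0000]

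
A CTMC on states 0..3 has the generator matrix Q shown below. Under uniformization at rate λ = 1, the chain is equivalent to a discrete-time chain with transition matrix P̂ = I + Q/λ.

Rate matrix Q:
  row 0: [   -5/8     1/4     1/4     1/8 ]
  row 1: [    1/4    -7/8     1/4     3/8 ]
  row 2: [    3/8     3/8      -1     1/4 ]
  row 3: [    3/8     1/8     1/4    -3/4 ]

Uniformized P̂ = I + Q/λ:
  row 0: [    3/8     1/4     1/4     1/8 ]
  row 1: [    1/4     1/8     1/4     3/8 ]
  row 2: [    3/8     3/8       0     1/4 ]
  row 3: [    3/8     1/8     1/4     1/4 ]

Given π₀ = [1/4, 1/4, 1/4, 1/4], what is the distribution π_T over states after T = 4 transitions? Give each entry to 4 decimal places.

π = [0.3476, 0.2183, 0.2002, 0.2339]

t=0: π = [0.2500, 0.2500, 0.2500, 0.2500]
t=1: π = [0.3438, 0.2188, 0.1875, 0.2500]
t=2: π = [0.3477, 0.2148, 0.2031, 0.2344]
t=3: π = [0.3481, 0.2192, 0.1992, 0.2334]
t=4: π = [0.3476, 0.2183, 0.2002, 0.2339]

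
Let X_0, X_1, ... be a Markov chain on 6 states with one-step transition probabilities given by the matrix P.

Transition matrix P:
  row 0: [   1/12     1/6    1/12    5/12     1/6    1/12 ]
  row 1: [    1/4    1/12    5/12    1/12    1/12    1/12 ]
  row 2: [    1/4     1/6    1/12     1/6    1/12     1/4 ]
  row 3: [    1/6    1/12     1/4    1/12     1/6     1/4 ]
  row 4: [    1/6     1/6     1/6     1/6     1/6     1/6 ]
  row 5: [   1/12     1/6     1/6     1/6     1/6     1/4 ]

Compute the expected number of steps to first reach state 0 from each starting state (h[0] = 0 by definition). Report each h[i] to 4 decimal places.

First-step conditioning: h[0] = 0; for i ≠ 0, h[i] = 1 + Σ_k P[i][k]·h[k].
  h[1] = 1 + 1/12·h[1] + 5/12·h[2] + 1/12·h[3] + 1/12·h[4] + 1/12·h[5]
  h[2] = 1 + 1/6·h[1] + 1/12·h[2] + 1/6·h[3] + 1/12·h[4] + 1/4·h[5]
  h[3] = 1 + 1/12·h[1] + 1/4·h[2] + 1/12·h[3] + 1/6·h[4] + 1/4·h[5]
  h[4] = 1 + 1/6·h[1] + 1/6·h[2] + 1/6·h[3] + 1/6·h[4] + 1/6·h[5]
  h[5] = 1 + 1/6·h[1] + 1/6·h[2] + 1/6·h[3] + 1/6·h[4] + 1/4·h[5]
Solving the 5×5 linear system over states ≠ 0 gives exactly h = [0, 21603/4286, 11172/2143, 24249/4286, 12012/2143, 13104/2143] (h[0] = 0 is the target).

h = [0.0000, 5.0404, 5.2133, 5.6577, 5.6052, 6.1148]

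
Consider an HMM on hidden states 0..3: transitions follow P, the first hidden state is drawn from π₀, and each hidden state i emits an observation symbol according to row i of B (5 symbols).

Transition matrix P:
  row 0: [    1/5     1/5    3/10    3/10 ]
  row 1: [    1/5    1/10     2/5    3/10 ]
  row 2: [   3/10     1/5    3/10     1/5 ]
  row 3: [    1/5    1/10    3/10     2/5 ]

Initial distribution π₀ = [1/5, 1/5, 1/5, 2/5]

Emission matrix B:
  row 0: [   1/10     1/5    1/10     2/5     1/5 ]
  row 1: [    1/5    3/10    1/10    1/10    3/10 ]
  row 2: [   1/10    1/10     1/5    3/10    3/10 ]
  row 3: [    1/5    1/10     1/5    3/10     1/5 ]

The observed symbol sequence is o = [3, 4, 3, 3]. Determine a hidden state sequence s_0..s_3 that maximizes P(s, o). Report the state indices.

path = [3, 3, 3, 3]

t=0: δ = [8.000e-02, 2.000e-02, 6.000e-02, 1.200e-01]  (obs o_0=3)
t=1: δ = [4.800e-03, 4.800e-03, 1.080e-02, 9.600e-03]  ψ = [3, 0, 3, 3]  (obs o_1=4)
t=2: δ = [1.296e-03, 2.160e-04, 9.720e-04, 1.152e-03]  ψ = [2, 2, 2, 3]  (obs o_2=3)
t=3: δ = [1.166e-04, 2.592e-05, 1.166e-04, 1.382e-04]  ψ = [2, 0, 0, 3]  (obs o_3=3)
backtrack: best end state = 3; path = [3, 3, 3, 3]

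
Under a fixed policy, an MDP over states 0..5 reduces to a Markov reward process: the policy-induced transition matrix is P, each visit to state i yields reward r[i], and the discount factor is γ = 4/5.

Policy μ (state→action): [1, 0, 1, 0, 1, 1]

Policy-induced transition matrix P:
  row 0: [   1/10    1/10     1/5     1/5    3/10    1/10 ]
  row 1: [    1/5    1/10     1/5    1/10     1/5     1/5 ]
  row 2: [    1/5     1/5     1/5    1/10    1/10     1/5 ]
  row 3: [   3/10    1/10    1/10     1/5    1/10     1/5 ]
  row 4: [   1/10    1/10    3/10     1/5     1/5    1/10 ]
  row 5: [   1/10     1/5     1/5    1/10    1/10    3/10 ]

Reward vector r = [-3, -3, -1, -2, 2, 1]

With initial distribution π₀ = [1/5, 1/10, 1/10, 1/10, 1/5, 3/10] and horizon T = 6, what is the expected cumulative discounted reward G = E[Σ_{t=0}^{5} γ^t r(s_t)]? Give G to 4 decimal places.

t=0: π = [0.2000, 0.1000, 0.1000, 0.1000, 0.2000, 0.3000], E[r] = -0.5000, γ^t·E[r] = -0.500000, running G = -0.500000
t=1: π = [0.1400, 0.1400, 0.2100, 0.1500, 0.1700, 0.1900], E[r] = -0.8200, γ^t·E[r] = -0.656000, running G = -1.156000
t=2: π = [0.1650, 0.1400, 0.2020, 0.1460, 0.1590, 0.1880], E[r] = -0.9030, γ^t·E[r] = -0.577920, running G = -1.733920
t=3: π = [0.1634, 0.1390, 0.2013, 0.1470, 0.1629, 0.1864], E[r] = -0.8903, γ^t·E[r] = -0.455834, running G = -2.189754
t=4: π = [0.1634, 0.1388, 0.2016, 0.1473, 0.1629, 0.1860], E[r] = -0.8911, γ^t·E[r] = -0.364995, running G = -2.554748
t=5: π = [0.1635, 0.1388, 0.2016, 0.1474, 0.1629, 0.1860], E[r] = -0.8914, γ^t·E[r] = -0.292092, running G = -2.846840

G = -2.8468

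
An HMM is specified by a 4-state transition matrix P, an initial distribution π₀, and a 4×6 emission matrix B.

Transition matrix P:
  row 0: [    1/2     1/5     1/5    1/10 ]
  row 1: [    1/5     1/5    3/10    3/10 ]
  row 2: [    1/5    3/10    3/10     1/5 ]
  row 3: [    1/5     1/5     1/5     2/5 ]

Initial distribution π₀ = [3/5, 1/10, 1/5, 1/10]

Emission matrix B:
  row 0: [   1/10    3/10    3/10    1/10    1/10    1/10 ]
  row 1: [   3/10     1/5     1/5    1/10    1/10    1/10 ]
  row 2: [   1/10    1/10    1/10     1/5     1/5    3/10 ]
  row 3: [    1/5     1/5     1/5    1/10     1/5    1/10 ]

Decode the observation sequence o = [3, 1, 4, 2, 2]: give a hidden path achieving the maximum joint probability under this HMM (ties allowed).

path = [0, 0, 0, 0, 0]

t=0: δ = [6.000e-02, 1.000e-02, 4.000e-02, 1.000e-02]  (obs o_0=3)
t=1: δ = [9.000e-03, 2.400e-03, 1.200e-03, 1.600e-03]  ψ = [0, 0, 0, 2]  (obs o_1=1)
t=2: δ = [4.500e-04, 1.800e-04, 3.600e-04, 1.800e-04]  ψ = [0, 0, 0, 0]  (obs o_2=4)
t=3: δ = [6.750e-05, 2.160e-05, 1.080e-05, 1.440e-05]  ψ = [0, 2, 2, 2]  (obs o_3=2)
t=4: δ = [1.013e-05, 2.700e-06, 1.350e-06, 1.350e-06]  ψ = [0, 0, 0, 0]  (obs o_4=2)
backtrack: best end state = 0; path = [0, 0, 0, 0, 0]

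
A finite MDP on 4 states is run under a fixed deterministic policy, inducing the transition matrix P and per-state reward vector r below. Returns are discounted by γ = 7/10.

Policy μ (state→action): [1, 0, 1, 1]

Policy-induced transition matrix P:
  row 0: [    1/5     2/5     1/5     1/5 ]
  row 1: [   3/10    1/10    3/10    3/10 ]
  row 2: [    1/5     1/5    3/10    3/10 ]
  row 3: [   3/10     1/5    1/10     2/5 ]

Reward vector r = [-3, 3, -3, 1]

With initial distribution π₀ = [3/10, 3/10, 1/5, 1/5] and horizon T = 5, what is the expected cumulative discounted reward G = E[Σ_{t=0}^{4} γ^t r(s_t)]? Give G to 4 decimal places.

t=0: π = [0.3000, 0.3000, 0.2000, 0.2000], E[r] = -0.4000, γ^t·E[r] = -0.400000, running G = -0.400000
t=1: π = [0.2500, 0.2300, 0.2300, 0.2900], E[r] = -0.4600, γ^t·E[r] = -0.322000, running G = -0.722000
t=2: π = [0.2520, 0.2270, 0.2170, 0.3040], E[r] = -0.4220, γ^t·E[r] = -0.206780, running G = -0.928780
t=3: π = [0.2531, 0.2277, 0.2140, 0.3052], E[r] = -0.4130, γ^t·E[r] = -0.141659, running G = -1.070439
t=4: π = [0.2533, 0.2279, 0.2137, 0.3052], E[r] = -0.4121, γ^t·E[r] = -0.098936, running G = -1.169375

G = -1.1694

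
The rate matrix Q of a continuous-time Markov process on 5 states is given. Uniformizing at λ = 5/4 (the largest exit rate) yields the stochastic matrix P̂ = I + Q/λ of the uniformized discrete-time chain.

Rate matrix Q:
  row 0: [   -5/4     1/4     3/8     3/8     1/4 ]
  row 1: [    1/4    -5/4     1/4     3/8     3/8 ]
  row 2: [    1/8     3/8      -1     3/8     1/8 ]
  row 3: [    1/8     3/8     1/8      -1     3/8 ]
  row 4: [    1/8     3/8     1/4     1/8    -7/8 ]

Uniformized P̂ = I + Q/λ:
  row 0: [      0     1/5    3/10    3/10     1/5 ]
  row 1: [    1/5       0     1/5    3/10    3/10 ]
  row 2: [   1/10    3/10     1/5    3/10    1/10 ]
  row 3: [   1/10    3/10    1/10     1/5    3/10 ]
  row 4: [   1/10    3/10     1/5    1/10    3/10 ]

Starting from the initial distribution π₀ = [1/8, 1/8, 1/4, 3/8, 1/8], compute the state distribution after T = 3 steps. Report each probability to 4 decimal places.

t=0: π = [0.1250, 0.1250, 0.2500, 0.3750, 0.1250]
t=1: π = [0.1000, 0.2500, 0.1750, 0.2375, 0.2375]
t=2: π = [0.1150, 0.2150, 0.1863, 0.2288, 0.2550]
t=3: π = [0.1100, 0.2240, 0.1886, 0.2261, 0.2513]

π = [0.1100, 0.2240, 0.1886, 0.2261, 0.2513]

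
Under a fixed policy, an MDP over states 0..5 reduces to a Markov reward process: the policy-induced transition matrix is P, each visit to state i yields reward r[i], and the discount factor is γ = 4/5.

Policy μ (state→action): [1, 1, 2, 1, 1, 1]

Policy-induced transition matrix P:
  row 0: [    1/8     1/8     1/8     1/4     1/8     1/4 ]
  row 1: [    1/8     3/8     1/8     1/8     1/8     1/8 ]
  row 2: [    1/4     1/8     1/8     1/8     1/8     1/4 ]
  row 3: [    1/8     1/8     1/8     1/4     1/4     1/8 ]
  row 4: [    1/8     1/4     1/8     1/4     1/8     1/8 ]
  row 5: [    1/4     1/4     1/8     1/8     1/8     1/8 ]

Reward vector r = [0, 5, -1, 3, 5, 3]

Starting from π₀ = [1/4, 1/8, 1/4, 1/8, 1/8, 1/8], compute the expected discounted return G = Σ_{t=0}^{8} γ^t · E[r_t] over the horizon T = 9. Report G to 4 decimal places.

t=0: π = [0.2500, 0.1250, 0.2500, 0.1250, 0.1250, 0.1250], E[r] = 1.7500, γ^t·E[r] = 1.750000, running G = 1.750000
t=1: π = [0.1719, 0.1875, 0.1250, 0.1875, 0.1406, 0.1875], E[r] = 2.6406, γ^t·E[r] = 2.112500, running G = 3.862500
t=2: π = [0.1641, 0.2129, 0.1250, 0.1875, 0.1484, 0.1621], E[r] = 2.7305, γ^t·E[r] = 1.747500, running G = 5.610000
t=3: π = [0.1609, 0.2170, 0.1250, 0.1875, 0.1484, 0.1611], E[r] = 2.7483, γ^t·E[r] = 1.407125, running G = 7.017125
t=4: π = [0.1608, 0.2180, 0.1250, 0.1871, 0.1484, 0.1607], E[r] = 2.7505, γ^t·E[r] = 1.126600, running G = 8.143725
t=5: π = [0.1607, 0.2181, 0.1250, 0.1870, 0.1484, 0.1607], E[r] = 2.7509, γ^t·E[r] = 0.901414, running G = 9.045139
t=6: π = [0.1607, 0.2182, 0.1250, 0.1870, 0.1484, 0.1607], E[r] = 2.7510, γ^t·E[r] = 0.721148, running G = 9.766286
t=7: π = [0.1607, 0.2182, 0.1250, 0.1870, 0.1484, 0.1607], E[r] = 2.7510, γ^t·E[r] = 0.576921, running G = 10.343207
t=8: π = [0.1607, 0.2182, 0.1250, 0.1870, 0.1484, 0.1607], E[r] = 2.7510, γ^t·E[r] = 0.461537, running G = 10.804744

G = 10.8047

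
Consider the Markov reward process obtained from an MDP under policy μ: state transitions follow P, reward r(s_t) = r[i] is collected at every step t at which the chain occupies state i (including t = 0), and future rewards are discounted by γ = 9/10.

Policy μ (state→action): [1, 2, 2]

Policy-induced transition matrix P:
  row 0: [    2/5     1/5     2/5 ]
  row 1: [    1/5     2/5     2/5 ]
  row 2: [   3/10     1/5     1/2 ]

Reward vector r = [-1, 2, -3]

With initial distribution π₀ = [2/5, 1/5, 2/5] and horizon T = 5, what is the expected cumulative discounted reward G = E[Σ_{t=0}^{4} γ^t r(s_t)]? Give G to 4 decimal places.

G = -4.7491

t=0: π = [0.4000, 0.2000, 0.4000], E[r] = -1.2000, γ^t·E[r] = -1.200000, running G = -1.200000
t=1: π = [0.3200, 0.2400, 0.4400], E[r] = -1.1600, γ^t·E[r] = -1.044000, running G = -2.244000
t=2: π = [0.3080, 0.2480, 0.4440], E[r] = -1.1440, γ^t·E[r] = -0.926640, running G = -3.170640
t=3: π = [0.3060, 0.2496, 0.4444], E[r] = -1.1400, γ^t·E[r] = -0.831060, running G = -4.001700
t=4: π = [0.3056, 0.2499, 0.4444], E[r] = -1.1391, γ^t·E[r] = -0.747377, running G = -4.749077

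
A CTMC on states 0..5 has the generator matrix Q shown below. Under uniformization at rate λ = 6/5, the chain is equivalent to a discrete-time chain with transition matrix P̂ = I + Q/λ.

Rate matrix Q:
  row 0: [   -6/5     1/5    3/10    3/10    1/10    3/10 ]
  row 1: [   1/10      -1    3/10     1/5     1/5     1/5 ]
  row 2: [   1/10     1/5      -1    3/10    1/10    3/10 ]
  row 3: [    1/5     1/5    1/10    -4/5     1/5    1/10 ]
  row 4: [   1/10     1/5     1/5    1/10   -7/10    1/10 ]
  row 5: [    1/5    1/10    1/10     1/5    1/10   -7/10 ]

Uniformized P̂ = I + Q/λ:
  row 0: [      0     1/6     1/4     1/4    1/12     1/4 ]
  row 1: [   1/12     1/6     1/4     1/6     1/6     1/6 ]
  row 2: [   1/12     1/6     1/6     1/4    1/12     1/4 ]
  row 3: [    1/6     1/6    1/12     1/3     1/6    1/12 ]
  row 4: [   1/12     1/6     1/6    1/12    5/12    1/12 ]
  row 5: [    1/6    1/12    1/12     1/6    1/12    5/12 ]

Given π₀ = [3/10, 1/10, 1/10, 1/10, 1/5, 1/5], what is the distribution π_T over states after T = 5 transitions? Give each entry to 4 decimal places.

t=0: π = [0.3000, 0.1000, 0.1000, 0.1000, 0.2000, 0.2000]
t=1: π = [0.0833, 0.1500, 0.1750, 0.2000, 0.1667, 0.2250]
t=2: π = [0.1118, 0.1479, 0.1507, 0.2076, 0.1681, 0.2139]
t=3: π = [0.1091, 0.1488, 0.1532, 0.2091, 0.1690, 0.2107]
t=4: π = [0.1092, 0.1491, 0.1532, 0.2093, 0.1695, 0.2097]
t=5: π = [0.1091, 0.1492, 0.1533, 0.2093, 0.1697, 0.2094]

π = [0.1091, 0.1492, 0.1533, 0.2093, 0.1697, 0.2094]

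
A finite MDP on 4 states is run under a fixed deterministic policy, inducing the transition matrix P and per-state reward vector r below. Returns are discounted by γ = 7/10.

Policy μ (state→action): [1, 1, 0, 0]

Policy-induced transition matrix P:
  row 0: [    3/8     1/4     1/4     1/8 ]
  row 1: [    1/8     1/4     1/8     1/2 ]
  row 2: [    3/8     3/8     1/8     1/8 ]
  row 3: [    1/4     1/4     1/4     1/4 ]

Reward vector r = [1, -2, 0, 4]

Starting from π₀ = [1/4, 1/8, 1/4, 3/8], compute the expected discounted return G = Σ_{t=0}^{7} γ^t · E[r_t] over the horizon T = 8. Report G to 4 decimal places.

t=0: π = [0.2500, 0.1250, 0.2500, 0.3750], E[r] = 1.5000, γ^t·E[r] = 1.500000, running G = 1.500000
t=1: π = [0.2969, 0.2813, 0.2031, 0.2188], E[r] = 0.6094, γ^t·E[r] = 0.426563, running G = 1.926563
t=2: π = [0.2773, 0.2754, 0.1895, 0.2578], E[r] = 0.7578, γ^t·E[r] = 0.371328, running G = 2.297891
t=3: π = [0.2739, 0.2737, 0.1919, 0.2605], E[r] = 0.7686, γ^t·E[r] = 0.263614, running G = 2.561505
t=4: π = [0.2740, 0.2740, 0.1918, 0.2602], E[r] = 0.7668, γ^t·E[r] = 0.184112, running G = 2.745617
t=5: π = [0.2740, 0.2740, 0.1918, 0.2603], E[r] = 0.7671, γ^t·E[r] = 0.128927, running G = 2.874545
t=6: π = [0.2740, 0.2740, 0.1918, 0.2603], E[r] = 0.7671, γ^t·E[r] = 0.090252, running G = 2.964796
t=7: π = [0.2740, 0.2740, 0.1918, 0.2603], E[r] = 0.7671, γ^t·E[r] = 0.063176, running G = 3.027972

G = 3.0280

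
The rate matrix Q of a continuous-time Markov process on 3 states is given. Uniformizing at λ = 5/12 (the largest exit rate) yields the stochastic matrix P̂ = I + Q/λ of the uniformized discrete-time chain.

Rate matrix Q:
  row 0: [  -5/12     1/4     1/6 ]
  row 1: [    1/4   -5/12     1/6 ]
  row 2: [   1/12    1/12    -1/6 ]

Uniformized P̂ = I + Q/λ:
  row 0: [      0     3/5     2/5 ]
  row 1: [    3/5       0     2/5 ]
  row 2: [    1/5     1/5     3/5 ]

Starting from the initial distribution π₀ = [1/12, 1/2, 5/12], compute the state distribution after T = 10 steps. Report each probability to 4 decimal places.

π = [0.2487, 0.2513, 0.5000]

t=0: π = [0.0833, 0.5000, 0.4167]
t=1: π = [0.3833, 0.1333, 0.4833]
t=2: π = [0.1767, 0.3267, 0.4967]
t=3: π = [0.2953, 0.2053, 0.4993]
t=4: π = [0.2231, 0.2771, 0.4999]
t=5: π = [0.2662, 0.2338, 0.5000]
t=6: π = [0.2403, 0.2597, 0.5000]
t=7: π = [0.2558, 0.2442, 0.5000]
t=8: π = [0.2465, 0.2535, 0.5000]
t=9: π = [0.2521, 0.2479, 0.5000]
t=10: π = [0.2487, 0.2513, 0.5000]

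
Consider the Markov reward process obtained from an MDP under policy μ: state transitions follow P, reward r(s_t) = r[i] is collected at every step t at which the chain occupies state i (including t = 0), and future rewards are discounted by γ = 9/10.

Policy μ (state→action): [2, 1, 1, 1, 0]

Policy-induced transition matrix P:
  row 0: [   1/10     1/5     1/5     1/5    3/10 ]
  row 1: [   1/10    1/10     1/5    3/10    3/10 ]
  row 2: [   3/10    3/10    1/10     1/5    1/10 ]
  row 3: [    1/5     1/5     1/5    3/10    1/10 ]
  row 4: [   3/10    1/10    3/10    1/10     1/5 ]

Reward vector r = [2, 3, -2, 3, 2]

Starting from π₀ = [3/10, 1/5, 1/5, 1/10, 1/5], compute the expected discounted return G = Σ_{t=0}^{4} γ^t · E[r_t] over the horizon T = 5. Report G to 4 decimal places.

G = 6.4404

t=0: π = [0.3000, 0.2000, 0.2000, 0.1000, 0.2000], E[r] = 1.5000, γ^t·E[r] = 1.500000, running G = 1.500000
t=1: π = [0.1900, 0.1800, 0.2000, 0.2100, 0.2200], E[r] = 1.5900, γ^t·E[r] = 1.431000, running G = 2.931000
t=2: π = [0.2050, 0.1800, 0.2020, 0.2170, 0.1960], E[r] = 1.5890, γ^t·E[r] = 1.287090, running G = 4.218090
t=3: π = [0.2013, 0.1826, 0.1994, 0.2201, 0.1966], E[r] = 1.6051, γ^t·E[r] = 1.170118, running G = 5.388208
t=4: π = [0.2012, 0.1820, 0.1997, 0.2206, 0.1964], E[r] = 1.6038, γ^t·E[r] = 1.052220, running G = 6.440428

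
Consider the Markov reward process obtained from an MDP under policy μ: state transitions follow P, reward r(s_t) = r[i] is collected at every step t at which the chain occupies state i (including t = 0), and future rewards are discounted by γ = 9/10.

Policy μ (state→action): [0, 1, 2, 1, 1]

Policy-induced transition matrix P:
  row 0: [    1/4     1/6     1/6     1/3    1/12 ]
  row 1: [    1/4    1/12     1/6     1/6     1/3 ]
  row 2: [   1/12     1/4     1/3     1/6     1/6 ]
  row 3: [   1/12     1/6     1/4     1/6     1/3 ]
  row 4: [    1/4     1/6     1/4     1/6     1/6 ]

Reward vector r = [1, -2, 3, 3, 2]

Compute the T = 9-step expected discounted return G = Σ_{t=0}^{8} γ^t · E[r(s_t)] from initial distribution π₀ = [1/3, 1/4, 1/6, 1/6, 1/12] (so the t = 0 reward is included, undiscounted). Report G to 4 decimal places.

G = 9.0844

t=0: π = [0.3333, 0.2500, 0.1667, 0.1667, 0.0833], E[r] = 1.0000, γ^t·E[r] = 1.000000, running G = 1.000000
t=1: π = [0.1944, 0.1597, 0.2153, 0.2222, 0.2083], E[r] = 1.6042, γ^t·E[r] = 1.443750, running G = 2.443750
t=2: π = [0.1771, 0.1713, 0.2384, 0.1991, 0.2141], E[r] = 1.5752, γ^t·E[r] = 1.275938, running G = 3.719688
t=3: π = [0.1771, 0.1723, 0.2408, 0.1962, 0.2136], E[r] = 1.5709, γ^t·E[r] = 1.145180, running G = 4.864867
t=4: π = [0.1772, 0.1724, 0.2410, 0.1962, 0.2133], E[r] = 1.5704, γ^t·E[r] = 1.030372, running G = 5.895239
t=5: π = [0.1771, 0.1724, 0.2410, 0.1962, 0.2133], E[r] = 1.5705, γ^t·E[r] = 0.927350, running G = 6.822589
t=6: π = [0.1771, 0.1724, 0.2410, 0.1962, 0.2133], E[r] = 1.5705, γ^t·E[r] = 0.834616, running G = 7.657205
t=7: π = [0.1771, 0.1724, 0.2410, 0.1962, 0.2133], E[r] = 1.5705, γ^t·E[r] = 0.751154, running G = 8.408359
t=8: π = [0.1771, 0.1724, 0.2410, 0.1962, 0.2133], E[r] = 1.5705, γ^t·E[r] = 0.676038, running G = 9.084397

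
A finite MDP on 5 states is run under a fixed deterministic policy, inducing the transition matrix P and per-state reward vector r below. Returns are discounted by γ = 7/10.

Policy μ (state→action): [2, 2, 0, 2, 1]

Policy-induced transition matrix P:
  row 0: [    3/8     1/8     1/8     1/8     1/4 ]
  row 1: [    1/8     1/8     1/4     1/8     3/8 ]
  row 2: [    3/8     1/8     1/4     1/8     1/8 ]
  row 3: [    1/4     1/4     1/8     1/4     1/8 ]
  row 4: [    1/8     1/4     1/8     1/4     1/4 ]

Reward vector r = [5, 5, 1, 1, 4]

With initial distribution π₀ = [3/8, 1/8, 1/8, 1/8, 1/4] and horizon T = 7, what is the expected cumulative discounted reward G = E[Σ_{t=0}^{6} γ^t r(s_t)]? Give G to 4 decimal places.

t=0: π = [0.3750, 0.1250, 0.1250, 0.1250, 0.2500], E[r] = 3.7500, γ^t·E[r] = 3.750000, running G = 3.750000
t=1: π = [0.2656, 0.1719, 0.1563, 0.1719, 0.2344], E[r] = 3.4531, γ^t·E[r] = 2.417188, running G = 6.167188
t=2: π = [0.2520, 0.1758, 0.1660, 0.1758, 0.2305], E[r] = 3.4023, γ^t·E[r] = 1.667148, running G = 7.834336
t=3: π = [0.2515, 0.1758, 0.1677, 0.1758, 0.2292], E[r] = 3.3967, γ^t·E[r] = 1.165078, running G = 8.999414
t=4: π = [0.2518, 0.1756, 0.1679, 0.1756, 0.2290], E[r] = 3.3967, γ^t·E[r] = 0.815547, running G = 9.814961
t=5: π = [0.2519, 0.1756, 0.1679, 0.1756, 0.2290], E[r] = 3.3969, γ^t·E[r] = 0.570913, running G = 10.385874
t=6: π = [0.2519, 0.1756, 0.1679, 0.1756, 0.2290], E[r] = 3.3969, γ^t·E[r] = 0.399646, running G = 10.785520

G = 10.7855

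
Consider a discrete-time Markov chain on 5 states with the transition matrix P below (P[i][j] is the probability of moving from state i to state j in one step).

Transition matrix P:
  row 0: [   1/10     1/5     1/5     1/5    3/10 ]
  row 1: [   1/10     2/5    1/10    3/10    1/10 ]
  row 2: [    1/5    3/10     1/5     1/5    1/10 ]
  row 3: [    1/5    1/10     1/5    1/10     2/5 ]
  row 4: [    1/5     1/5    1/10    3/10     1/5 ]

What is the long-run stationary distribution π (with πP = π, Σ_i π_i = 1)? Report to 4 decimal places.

Balance equations π_j = Σ_i π_i·P[i][j]:
  π_0 = 1/10·π_0 + 1/10·π_1 + 1/5·π_2 + 1/5·π_3 + 1/5·π_4
  π_1 = 1/5·π_0 + 2/5·π_1 + 3/10·π_2 + 1/10·π_3 + 1/5·π_4
  π_2 = 1/5·π_0 + 1/10·π_1 + 1/5·π_2 + 1/5·π_3 + 1/10·π_4
  π_3 = 1/5·π_0 + 3/10·π_1 + 1/5·π_2 + 1/10·π_3 + 3/10·π_4
  normalize: π_0 + π_1 + π_2 + π_3 + π_4 = 1
Solving the linear system gives exactly π = [1537/9613, 2319/9613, 1478/9613, 2152/9613, 2127/9613].

π = [0.1599, 0.2412, 0.1538, 0.2239, 0.2213]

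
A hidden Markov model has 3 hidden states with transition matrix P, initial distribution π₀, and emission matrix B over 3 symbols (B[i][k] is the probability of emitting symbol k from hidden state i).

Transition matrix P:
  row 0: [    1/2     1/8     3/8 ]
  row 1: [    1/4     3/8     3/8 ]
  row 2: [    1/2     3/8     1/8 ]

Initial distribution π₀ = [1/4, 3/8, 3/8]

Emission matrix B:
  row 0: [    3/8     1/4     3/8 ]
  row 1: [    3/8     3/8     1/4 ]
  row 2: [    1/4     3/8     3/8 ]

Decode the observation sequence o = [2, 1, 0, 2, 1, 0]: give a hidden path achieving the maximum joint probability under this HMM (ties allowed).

path = [2, 0, 0, 0, 2, 0]

t=0: δ = [9.375e-02, 9.375e-02, 1.406e-01]  (obs o_0=2)
t=1: δ = [1.758e-02, 1.978e-02, 1.318e-02]  ψ = [2, 2, 0]  (obs o_1=1)
t=2: δ = [3.296e-03, 2.781e-03, 1.854e-03]  ψ = [0, 1, 1]  (obs o_2=0)
t=3: δ = [6.180e-04, 2.607e-04, 4.635e-04]  ψ = [0, 1, 0]  (obs o_3=2)
t=4: δ = [7.725e-05, 6.518e-05, 8.690e-05]  ψ = [0, 2, 0]  (obs o_4=1)
t=5: δ = [1.629e-05, 1.222e-05, 7.242e-06]  ψ = [2, 2, 0]  (obs o_5=0)
backtrack: best end state = 0; path = [2, 0, 0, 0, 2, 0]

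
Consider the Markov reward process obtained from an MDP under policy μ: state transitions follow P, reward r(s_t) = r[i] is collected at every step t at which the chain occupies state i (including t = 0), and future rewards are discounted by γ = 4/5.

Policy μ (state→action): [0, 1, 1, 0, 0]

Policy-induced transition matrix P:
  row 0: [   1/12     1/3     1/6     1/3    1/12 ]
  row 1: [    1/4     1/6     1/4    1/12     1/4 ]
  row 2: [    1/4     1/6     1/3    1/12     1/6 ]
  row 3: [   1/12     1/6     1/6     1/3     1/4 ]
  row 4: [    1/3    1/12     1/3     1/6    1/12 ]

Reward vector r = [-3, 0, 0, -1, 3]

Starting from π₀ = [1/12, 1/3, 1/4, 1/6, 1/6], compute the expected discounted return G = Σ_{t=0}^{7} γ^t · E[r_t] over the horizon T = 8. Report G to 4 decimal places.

G = -0.8249

t=0: π = [0.0833, 0.3333, 0.2500, 0.1667, 0.1667], E[r] = 0.0833, γ^t·E[r] = 0.083333, running G = 0.083333
t=1: π = [0.2222, 0.1667, 0.2639, 0.1597, 0.1875], E[r] = -0.2639, γ^t·E[r] = -0.211111, running G = -0.127778
t=2: π = [0.2020, 0.1881, 0.2558, 0.1944, 0.1597], E[r] = -0.3212, γ^t·E[r] = -0.205556, running G = -0.333333
t=3: π = [0.1972, 0.1870, 0.2516, 0.1957, 0.1684], E[r] = -0.2823, γ^t·E[r] = -0.144519, running G = -0.477852
t=4: π = [0.1985, 0.1855, 0.2523, 0.1956, 0.1681], E[r] = -0.2869, γ^t·E[r] = -0.117531, running G = -0.595383
t=5: π = [0.1983, 0.1857, 0.2522, 0.1959, 0.1679], E[r] = -0.2872, γ^t·E[r] = -0.094111, running G = -0.689494
t=6: π = [0.1983, 0.1857, 0.2522, 0.1959, 0.1680], E[r] = -0.2869, γ^t·E[r] = -0.075205, running G = -0.764699
t=7: π = [0.1983, 0.1857, 0.2522, 0.1959, 0.1679], E[r] = -0.2869, γ^t·E[r] = -0.060175, running G = -0.824874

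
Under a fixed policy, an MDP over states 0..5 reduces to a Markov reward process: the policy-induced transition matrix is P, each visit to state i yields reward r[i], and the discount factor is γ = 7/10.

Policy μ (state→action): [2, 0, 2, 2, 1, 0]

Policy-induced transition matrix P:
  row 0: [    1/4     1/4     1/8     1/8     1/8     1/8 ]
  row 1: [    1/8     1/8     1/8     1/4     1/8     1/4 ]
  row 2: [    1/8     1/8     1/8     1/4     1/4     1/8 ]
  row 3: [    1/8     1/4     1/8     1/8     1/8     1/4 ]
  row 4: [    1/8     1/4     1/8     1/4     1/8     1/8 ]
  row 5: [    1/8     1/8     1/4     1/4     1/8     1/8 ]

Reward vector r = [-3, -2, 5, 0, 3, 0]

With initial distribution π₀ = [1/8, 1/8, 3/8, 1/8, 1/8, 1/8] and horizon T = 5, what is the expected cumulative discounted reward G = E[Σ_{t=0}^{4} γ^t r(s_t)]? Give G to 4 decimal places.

t=0: π = [0.1250, 0.1250, 0.3750, 0.1250, 0.1250, 0.1250], E[r] = 1.6250, γ^t·E[r] = 1.625000, running G = 1.625000
t=1: π = [0.1406, 0.1719, 0.1406, 0.2188, 0.1719, 0.1563], E[r] = 0.4531, γ^t·E[r] = 0.317188, running G = 1.942188
t=2: π = [0.1426, 0.1914, 0.1445, 0.2051, 0.1426, 0.1738], E[r] = 0.3398, γ^t·E[r] = 0.166523, running G = 2.108711
t=3: π = [0.1428, 0.1863, 0.1467, 0.2065, 0.1431, 0.1746], E[r] = 0.3618, γ^t·E[r] = 0.124103, running G = 2.232814
t=4: π = [0.1429, 0.1866, 0.1468, 0.2063, 0.1433, 0.1741], E[r] = 0.3625, γ^t·E[r] = 0.087026, running G = 2.319840

G = 2.3198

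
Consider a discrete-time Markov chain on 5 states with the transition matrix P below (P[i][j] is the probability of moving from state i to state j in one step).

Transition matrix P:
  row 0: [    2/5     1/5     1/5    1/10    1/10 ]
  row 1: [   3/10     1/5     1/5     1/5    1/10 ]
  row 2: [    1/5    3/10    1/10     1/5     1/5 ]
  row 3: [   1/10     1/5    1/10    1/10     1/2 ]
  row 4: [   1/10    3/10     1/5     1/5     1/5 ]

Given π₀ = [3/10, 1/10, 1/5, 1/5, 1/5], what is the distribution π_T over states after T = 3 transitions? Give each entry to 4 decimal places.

π = [0.2344, 0.2367, 0.1669, 0.1605, 0.2015]

t=0: π = [0.3000, 0.1000, 0.2000, 0.2000, 0.2000]
t=1: π = [0.2300, 0.2400, 0.1600, 0.1500, 0.2200]
t=2: π = [0.2330, 0.2380, 0.1690, 0.1620, 0.1980]
t=3: π = [0.2344, 0.2367, 0.1669, 0.1605, 0.2015]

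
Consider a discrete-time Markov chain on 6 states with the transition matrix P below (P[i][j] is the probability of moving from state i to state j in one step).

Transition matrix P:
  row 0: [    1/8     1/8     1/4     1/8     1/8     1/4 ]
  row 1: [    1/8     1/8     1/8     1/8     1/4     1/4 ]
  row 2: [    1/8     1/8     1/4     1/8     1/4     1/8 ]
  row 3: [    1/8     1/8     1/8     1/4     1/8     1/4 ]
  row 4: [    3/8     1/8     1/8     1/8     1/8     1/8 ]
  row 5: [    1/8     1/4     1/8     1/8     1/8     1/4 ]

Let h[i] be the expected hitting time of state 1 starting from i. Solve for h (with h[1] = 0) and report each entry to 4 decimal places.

First-step conditioning: h[1] = 0; for i ≠ 1, h[i] = 1 + Σ_k P[i][k]·h[k].
  h[0] = 1 + 1/8·h[0] + 1/4·h[2] + 1/8·h[3] + 1/8·h[4] + 1/4·h[5]
  h[2] = 1 + 1/8·h[0] + 1/4·h[2] + 1/8·h[3] + 1/4·h[4] + 1/8·h[5]
  h[3] = 1 + 1/8·h[0] + 1/8·h[2] + 1/4·h[3] + 1/8·h[4] + 1/4·h[5]
  h[4] = 1 + 3/8·h[0] + 1/8·h[2] + 1/8·h[3] + 1/8·h[4] + 1/8·h[5]
  h[5] = 1 + 1/8·h[0] + 1/8·h[2] + 1/8·h[3] + 1/8·h[4] + 1/4·h[5]
Solving the 5×5 linear system over states ≠ 1 gives exactly h = [28616/4321, 0, 29120/4321, 28544/4321, 29008/4321, 24976/4321] (h[1] = 0 is the target).

h = [6.6225, 0.0000, 6.7392, 6.6059, 6.7133, 5.7801]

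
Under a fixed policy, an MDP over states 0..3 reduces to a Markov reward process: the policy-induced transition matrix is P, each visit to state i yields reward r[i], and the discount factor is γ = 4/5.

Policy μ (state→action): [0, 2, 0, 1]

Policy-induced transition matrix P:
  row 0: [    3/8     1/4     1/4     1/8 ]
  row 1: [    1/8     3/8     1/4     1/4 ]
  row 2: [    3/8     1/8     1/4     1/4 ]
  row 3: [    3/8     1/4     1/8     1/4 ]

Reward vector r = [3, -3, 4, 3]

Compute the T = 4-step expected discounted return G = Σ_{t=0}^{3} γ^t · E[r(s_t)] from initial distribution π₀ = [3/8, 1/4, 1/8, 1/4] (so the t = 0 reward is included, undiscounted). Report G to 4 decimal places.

t=0: π = [0.3750, 0.2500, 0.1250, 0.2500], E[r] = 1.6250, γ^t·E[r] = 1.625000, running G = 1.625000
t=1: π = [0.3125, 0.2656, 0.2188, 0.2031], E[r] = 1.6250, γ^t·E[r] = 1.300000, running G = 2.925000
t=2: π = [0.3086, 0.2559, 0.2246, 0.2109], E[r] = 1.6895, γ^t·E[r] = 1.081250, running G = 4.006250
t=3: π = [0.3110, 0.2539, 0.2236, 0.2114], E[r] = 1.7002, γ^t·E[r] = 0.870500, running G = 4.876750

G = 4.8768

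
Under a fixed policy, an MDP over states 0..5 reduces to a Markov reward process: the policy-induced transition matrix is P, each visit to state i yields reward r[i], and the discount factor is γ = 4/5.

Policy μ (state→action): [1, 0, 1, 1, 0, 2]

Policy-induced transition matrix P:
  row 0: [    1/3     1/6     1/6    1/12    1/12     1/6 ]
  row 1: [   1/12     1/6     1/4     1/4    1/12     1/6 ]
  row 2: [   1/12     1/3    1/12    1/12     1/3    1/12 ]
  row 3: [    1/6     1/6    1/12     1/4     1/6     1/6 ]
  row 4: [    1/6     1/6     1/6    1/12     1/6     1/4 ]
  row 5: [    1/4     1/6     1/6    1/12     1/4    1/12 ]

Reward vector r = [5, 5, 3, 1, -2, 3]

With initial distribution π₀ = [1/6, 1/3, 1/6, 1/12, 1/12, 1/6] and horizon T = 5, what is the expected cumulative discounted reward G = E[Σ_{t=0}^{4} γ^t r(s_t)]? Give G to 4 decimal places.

G = 9.5199

t=0: π = [0.1667, 0.3333, 0.1667, 0.0833, 0.0833, 0.1667], E[r] = 3.4167, γ^t·E[r] = 3.416667, running G = 3.416667
t=1: π = [0.1667, 0.1944, 0.1736, 0.1528, 0.1667, 0.1458], E[r] = 2.5833, γ^t·E[r] = 2.066667, running G = 5.483333
t=2: π = [0.1759, 0.1956, 0.1557, 0.1412, 0.1777, 0.1539], E[r] = 2.5723, γ^t·E[r] = 1.646296, running G = 7.129630
t=3: π = [0.1795, 0.1926, 0.1582, 0.1395, 0.1745, 0.1557], E[r] = 2.5930, γ^t·E[r] = 1.327605, running G = 8.457235
t=4: π = [0.1803, 0.1930, 0.1579, 0.1387, 0.1750, 0.1550], E[r] = 2.5944, γ^t·E[r] = 1.062658, running G = 9.519893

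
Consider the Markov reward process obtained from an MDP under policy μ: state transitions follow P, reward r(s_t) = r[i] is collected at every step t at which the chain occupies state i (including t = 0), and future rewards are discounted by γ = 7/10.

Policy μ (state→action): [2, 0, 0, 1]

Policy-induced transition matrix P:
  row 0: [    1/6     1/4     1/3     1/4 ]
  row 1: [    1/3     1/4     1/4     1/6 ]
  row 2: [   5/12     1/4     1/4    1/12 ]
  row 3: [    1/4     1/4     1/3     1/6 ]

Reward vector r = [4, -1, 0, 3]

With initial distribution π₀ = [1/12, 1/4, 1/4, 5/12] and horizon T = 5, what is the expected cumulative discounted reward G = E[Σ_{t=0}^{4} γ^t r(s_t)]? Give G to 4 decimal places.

t=0: π = [0.0833, 0.2500, 0.2500, 0.4167], E[r] = 1.3333, γ^t·E[r] = 1.333333, running G = 1.333333
t=1: π = [0.3056, 0.2500, 0.2917, 0.1528], E[r] = 1.4306, γ^t·E[r] = 1.001389, running G = 2.334722
t=2: π = [0.2940, 0.2500, 0.2882, 0.1678], E[r] = 1.4294, γ^t·E[r] = 0.700405, running G = 3.035127
t=3: π = [0.2944, 0.2500, 0.2885, 0.1671], E[r] = 1.4289, γ^t·E[r] = 0.490118, running G = 3.525245
t=4: π = [0.2944, 0.2500, 0.2885, 0.1672], E[r] = 1.4290, γ^t·E[r] = 0.343104, running G = 3.868349

G = 3.8683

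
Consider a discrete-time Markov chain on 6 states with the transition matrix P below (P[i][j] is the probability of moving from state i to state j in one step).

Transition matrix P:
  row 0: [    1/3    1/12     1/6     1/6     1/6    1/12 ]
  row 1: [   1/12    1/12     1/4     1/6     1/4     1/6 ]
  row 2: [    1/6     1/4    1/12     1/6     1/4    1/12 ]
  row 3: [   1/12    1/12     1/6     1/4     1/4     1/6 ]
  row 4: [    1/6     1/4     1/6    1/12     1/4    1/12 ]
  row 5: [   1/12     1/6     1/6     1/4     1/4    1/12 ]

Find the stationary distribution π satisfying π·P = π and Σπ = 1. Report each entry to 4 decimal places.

Balance equations π_j = Σ_i π_i·P[i][j]:
  π_0 = 1/3·π_0 + 1/12·π_1 + 1/6·π_2 + 1/12·π_3 + 1/6·π_4 + 1/12·π_5
  π_1 = 1/12·π_0 + 1/12·π_1 + 1/4·π_2 + 1/12·π_3 + 1/4·π_4 + 1/6·π_5
  π_2 = 1/6·π_0 + 1/4·π_1 + 1/12·π_2 + 1/6·π_3 + 1/6·π_4 + 1/6·π_5
  π_3 = 1/6·π_0 + 1/6·π_1 + 1/6·π_2 + 1/4·π_3 + 1/12·π_4 + 1/4·π_5
  π_4 = 1/6·π_0 + 1/4·π_1 + 1/4·π_2 + 1/4·π_3 + 1/4·π_4 + 1/4·π_5
  normalize: π_0 + π_1 + π_2 + π_3 + π_4 + π_5 = 1
Solving the linear system gives exactly π = [2837/18197, 17443/109182, 18139/109182, 18599/109182, 25877/109182, 2017/18197].

π = [0.1559, 0.1598, 0.1661, 0.1703, 0.2370, 0.1108]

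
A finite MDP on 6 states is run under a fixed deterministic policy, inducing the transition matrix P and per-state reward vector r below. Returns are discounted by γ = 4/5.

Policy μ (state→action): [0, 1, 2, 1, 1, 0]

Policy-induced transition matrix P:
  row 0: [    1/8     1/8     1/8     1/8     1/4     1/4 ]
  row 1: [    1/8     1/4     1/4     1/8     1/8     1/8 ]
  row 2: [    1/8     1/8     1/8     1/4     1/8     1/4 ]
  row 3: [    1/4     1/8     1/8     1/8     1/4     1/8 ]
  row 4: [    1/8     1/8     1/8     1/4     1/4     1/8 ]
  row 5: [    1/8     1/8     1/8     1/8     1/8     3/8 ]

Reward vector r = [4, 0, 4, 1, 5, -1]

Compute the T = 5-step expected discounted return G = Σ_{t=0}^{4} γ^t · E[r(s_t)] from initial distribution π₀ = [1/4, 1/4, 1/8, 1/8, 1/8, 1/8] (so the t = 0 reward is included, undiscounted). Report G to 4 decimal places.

t=0: π = [0.2500, 0.2500, 0.1250, 0.1250, 0.1250, 0.1250], E[r] = 2.1250, γ^t·E[r] = 2.125000, running G = 2.125000
t=1: π = [0.1406, 0.1563, 0.1563, 0.1563, 0.1875, 0.2031], E[r] = 2.0781, γ^t·E[r] = 1.662500, running G = 3.787500
t=2: π = [0.1445, 0.1445, 0.1445, 0.1680, 0.1855, 0.2129], E[r] = 2.0391, γ^t·E[r] = 1.305000, running G = 5.092500
t=3: π = [0.1460, 0.1431, 0.1431, 0.1663, 0.1873, 0.2144], E[r] = 2.0444, γ^t·E[r] = 1.046750, running G = 6.139250
t=4: π = [0.1458, 0.1429, 0.1429, 0.1663, 0.1874, 0.2147], E[r] = 2.0434, γ^t·E[r] = 0.836988, running G = 6.976238

G = 6.9762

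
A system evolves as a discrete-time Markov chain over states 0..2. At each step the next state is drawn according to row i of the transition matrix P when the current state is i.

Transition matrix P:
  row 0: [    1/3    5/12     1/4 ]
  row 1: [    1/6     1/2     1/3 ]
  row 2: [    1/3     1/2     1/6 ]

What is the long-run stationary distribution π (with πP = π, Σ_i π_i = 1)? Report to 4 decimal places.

Balance equations π_j = Σ_i π_i·P[i][j]:
  π_0 = 1/3·π_0 + 1/6·π_1 + 1/3·π_2
  π_1 = 5/12·π_0 + 1/2·π_1 + 1/2·π_2
  normalize: π_0 + π_1 + π_2 = 1
Solving the linear system gives exactly π = [18/71, 34/71, 19/71].

π = [0.2535, 0.4789, 0.2676]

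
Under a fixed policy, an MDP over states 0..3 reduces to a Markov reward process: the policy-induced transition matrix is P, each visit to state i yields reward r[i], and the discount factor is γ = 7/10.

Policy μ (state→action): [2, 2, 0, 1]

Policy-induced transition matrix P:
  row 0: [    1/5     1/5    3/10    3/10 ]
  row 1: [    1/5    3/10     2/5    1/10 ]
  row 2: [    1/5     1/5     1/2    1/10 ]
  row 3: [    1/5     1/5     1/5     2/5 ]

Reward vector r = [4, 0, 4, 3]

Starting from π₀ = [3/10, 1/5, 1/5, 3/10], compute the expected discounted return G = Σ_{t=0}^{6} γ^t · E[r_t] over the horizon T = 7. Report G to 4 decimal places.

G = 8.8558

t=0: π = [0.3000, 0.2000, 0.2000, 0.3000], E[r] = 2.9000, γ^t·E[r] = 2.900000, running G = 2.900000
t=1: π = [0.2000, 0.2200, 0.3300, 0.2500], E[r] = 2.8700, γ^t·E[r] = 2.009000, running G = 4.909000
t=2: π = [0.2000, 0.2220, 0.3630, 0.2150], E[r] = 2.8970, γ^t·E[r] = 1.419530, running G = 6.328530
t=3: π = [0.2000, 0.2222, 0.3733, 0.2045], E[r] = 2.9067, γ^t·E[r] = 0.996998, running G = 7.325528
t=4: π = [0.2000, 0.2222, 0.3764, 0.2014], E[r] = 2.9098, γ^t·E[r] = 0.698636, running G = 8.024164
t=5: π = [0.2000, 0.2222, 0.3774, 0.2004], E[r] = 2.9107, γ^t·E[r] = 0.489203, running G = 8.513366
t=6: π = [0.2000, 0.2222, 0.3777, 0.2001], E[r] = 2.9110, γ^t·E[r] = 0.342475, running G = 8.855841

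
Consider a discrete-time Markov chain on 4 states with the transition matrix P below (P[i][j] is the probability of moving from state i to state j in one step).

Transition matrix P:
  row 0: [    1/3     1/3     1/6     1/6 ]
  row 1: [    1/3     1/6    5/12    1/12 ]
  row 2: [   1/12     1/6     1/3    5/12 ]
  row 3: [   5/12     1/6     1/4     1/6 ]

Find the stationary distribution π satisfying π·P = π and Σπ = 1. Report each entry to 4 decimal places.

π = [0.2802, 0.2134, 0.2860, 0.2204]

Balance equations π_j = Σ_i π_i·P[i][j]:
  π_0 = 1/3·π_0 + 1/3·π_1 + 1/12·π_2 + 5/12·π_3
  π_1 = 1/3·π_0 + 1/6·π_1 + 1/6·π_2 + 1/6·π_3
  π_2 = 1/6·π_0 + 5/12·π_1 + 1/3·π_2 + 1/4·π_3
  normalize: π_0 + π_1 + π_2 + π_3 = 1
Solving the linear system gives exactly π = [239/853, 182/853, 244/853, 188/853].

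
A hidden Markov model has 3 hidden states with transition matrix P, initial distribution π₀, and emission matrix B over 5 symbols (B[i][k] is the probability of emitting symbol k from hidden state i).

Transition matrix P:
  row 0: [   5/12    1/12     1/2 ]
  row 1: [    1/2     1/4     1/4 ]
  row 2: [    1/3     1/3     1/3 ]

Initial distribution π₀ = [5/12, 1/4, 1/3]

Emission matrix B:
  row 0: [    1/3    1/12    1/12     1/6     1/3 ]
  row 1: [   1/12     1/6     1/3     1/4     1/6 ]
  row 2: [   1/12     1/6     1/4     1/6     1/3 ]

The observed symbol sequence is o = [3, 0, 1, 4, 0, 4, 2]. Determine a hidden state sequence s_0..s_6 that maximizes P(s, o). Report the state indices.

path = [1, 0, 2, 0, 0, 2, 1]

t=0: δ = [6.944e-02, 6.250e-02, 5.556e-02]  (obs o_0=3)
t=1: δ = [1.042e-02, 1.543e-03, 2.894e-03]  ψ = [1, 2, 0]  (obs o_1=0)
t=2: δ = [3.617e-04, 1.608e-04, 8.681e-04]  ψ = [0, 2, 0]  (obs o_2=1)
t=3: δ = [9.645e-05, 4.823e-05, 9.645e-05]  ψ = [2, 2, 2]  (obs o_3=4)
t=4: δ = [1.340e-05, 2.679e-06, 4.019e-06]  ψ = [0, 2, 0]  (obs o_4=0)
t=5: δ = [1.861e-06, 2.233e-07, 2.233e-06]  ψ = [0, 2, 0]  (obs o_5=4)
t=6: δ = [6.460e-08, 2.481e-07, 2.326e-07]  ψ = [0, 2, 0]  (obs o_6=2)
backtrack: best end state = 1; path = [1, 0, 2, 0, 0, 2, 1]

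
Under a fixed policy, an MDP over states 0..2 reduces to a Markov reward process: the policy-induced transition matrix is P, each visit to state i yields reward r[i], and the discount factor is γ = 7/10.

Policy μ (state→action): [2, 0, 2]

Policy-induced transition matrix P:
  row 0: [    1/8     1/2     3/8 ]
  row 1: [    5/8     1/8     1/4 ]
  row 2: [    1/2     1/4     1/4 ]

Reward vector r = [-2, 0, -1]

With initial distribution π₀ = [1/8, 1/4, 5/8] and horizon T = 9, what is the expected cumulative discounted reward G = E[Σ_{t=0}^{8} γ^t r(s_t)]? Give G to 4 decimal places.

t=0: π = [0.1250, 0.2500, 0.6250], E[r] = -0.8750, γ^t·E[r] = -0.875000, running G = -0.875000
t=1: π = [0.4844, 0.2500, 0.2656], E[r] = -1.2344, γ^t·E[r] = -0.864063, running G = -1.739063
t=2: π = [0.3496, 0.3398, 0.3105], E[r] = -1.0098, γ^t·E[r] = -0.494785, running G = -2.233848
t=3: π = [0.4114, 0.2949, 0.2937], E[r] = -1.1165, γ^t·E[r] = -0.382944, running G = -2.616792
t=4: π = [0.3826, 0.3160, 0.3014], E[r] = -1.0666, γ^t·E[r] = -0.256095, running G = -2.872887
t=5: π = [0.3960, 0.3062, 0.2978], E[r] = -1.0899, γ^t·E[r] = -0.183175, running G = -3.056062
t=6: π = [0.3898, 0.3107, 0.2995], E[r] = -1.0790, γ^t·E[r] = -0.126946, running G = -3.183008
t=7: π = [0.3927, 0.3086, 0.2987], E[r] = -1.0841, γ^t·E[r] = -0.089279, running G = -3.272287
t=8: π = [0.3913, 0.3096, 0.2991], E[r] = -1.0817, γ^t·E[r] = -0.062359, running G = -3.334646

G = -3.3346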